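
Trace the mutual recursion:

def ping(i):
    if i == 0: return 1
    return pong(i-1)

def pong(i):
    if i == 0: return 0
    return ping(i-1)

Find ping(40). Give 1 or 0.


ping(40) = pong(39)
pong(39) = ping(38)
ping(38) = pong(37)
pong(37) = ping(36)
ping(36) = pong(35)
pong(35) = ping(34)
ping(34) = pong(33)
pong(33) = ping(32)
ping(32) = pong(31)
pong(31) = ping(30)
ping(30) = pong(29)
pong(29) = ping(28)
ping(28) = pong(27)
pong(27) = ping(26)
ping(26) = pong(25)
pong(25) = ping(24)
ping(24) = pong(23)
pong(23) = ping(22)
ping(22) = pong(21)
pong(21) = ping(20)
ping(20) = pong(19)
pong(19) = ping(18)
ping(18) = pong(17)
pong(17) = ping(16)
ping(16) = pong(15)
pong(15) = ping(14)
ping(14) = pong(13)
pong(13) = ping(12)
ping(12) = pong(11)
pong(11) = ping(10)
ping(10) = pong(9)
pong(9) = ping(8)
ping(8) = pong(7)
pong(7) = ping(6)
ping(6) = pong(5)
pong(5) = ping(4)
ping(4) = pong(3)
pong(3) = ping(2)
ping(2) = pong(1)
pong(1) = ping(0)
ping(0) = 1  (base case)
Result: 1

1


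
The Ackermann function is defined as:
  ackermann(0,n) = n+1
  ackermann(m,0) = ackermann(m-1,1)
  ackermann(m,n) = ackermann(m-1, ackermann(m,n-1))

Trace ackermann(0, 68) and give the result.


ackermann(0, 68) = 69
Result: ackermann(0, 68) = 69

69


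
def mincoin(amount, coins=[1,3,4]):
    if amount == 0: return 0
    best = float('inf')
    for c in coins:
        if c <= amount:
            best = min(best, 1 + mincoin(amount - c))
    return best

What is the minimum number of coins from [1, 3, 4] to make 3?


Building up with DP:
mincoin(0) = 0
mincoin(1) = min(1+mincoin(0)=1+0=1) = 1
mincoin(2) = min(1+mincoin(1)=1+1=2) = 2
mincoin(3) = min(1+mincoin(2)=1+2=3, 1+mincoin(0)=1+0=1) = 1

1


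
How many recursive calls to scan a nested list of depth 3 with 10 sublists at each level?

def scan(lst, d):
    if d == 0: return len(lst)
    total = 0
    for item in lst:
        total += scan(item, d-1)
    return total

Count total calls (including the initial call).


At depth 0 (root): 1 call
At depth 1: each of 1 parents calls scan on 10 children = 10 calls
At depth 2: each of 10 parents calls scan on 10 children = 100 calls
At depth 3: each of 100 parents calls scan on 10 children = 1000 calls
Total: 1 + 10 + 100 + 1000 = 1111

1111


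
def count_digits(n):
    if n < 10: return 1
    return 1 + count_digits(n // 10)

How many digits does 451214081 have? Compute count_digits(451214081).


count_digits(451214081) = 1 + count_digits(45121408)
count_digits(45121408) = 1 + count_digits(4512140)
count_digits(4512140) = 1 + count_digits(451214)
count_digits(451214) = 1 + count_digits(45121)
count_digits(45121) = 1 + count_digits(4512)
count_digits(4512) = 1 + count_digits(451)
count_digits(451) = 1 + count_digits(45)
count_digits(45) = 1 + count_digits(4)
count_digits(4) = 1  (base case: 4 < 10)
Unwinding: 1 + 1 + 1 + 1 + 1 + 1 + 1 + 1 + 1 = 9

9


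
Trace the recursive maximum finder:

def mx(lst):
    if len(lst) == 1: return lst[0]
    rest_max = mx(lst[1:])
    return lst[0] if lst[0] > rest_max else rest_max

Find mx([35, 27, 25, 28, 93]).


mx([35, 27, 25, 28, 93]): compare 35 with mx([27, 25, 28, 93])
mx([27, 25, 28, 93]): compare 27 with mx([25, 28, 93])
mx([25, 28, 93]): compare 25 with mx([28, 93])
mx([28, 93]): compare 28 with mx([93])
mx([93]) = 93  (base case)
Compare 28 with 93 -> 93
Compare 25 with 93 -> 93
Compare 27 with 93 -> 93
Compare 35 with 93 -> 93

93


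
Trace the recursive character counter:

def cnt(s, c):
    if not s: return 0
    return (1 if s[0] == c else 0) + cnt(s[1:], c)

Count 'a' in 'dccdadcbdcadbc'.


s[0]='d' != 'a' -> 0
s[0]='c' != 'a' -> 0
s[0]='c' != 'a' -> 0
s[0]='d' != 'a' -> 0
s[0]='a' == 'a' -> 1
s[0]='d' != 'a' -> 0
s[0]='c' != 'a' -> 0
s[0]='b' != 'a' -> 0
s[0]='d' != 'a' -> 0
s[0]='c' != 'a' -> 0
s[0]='a' == 'a' -> 1
s[0]='d' != 'a' -> 0
s[0]='b' != 'a' -> 0
s[0]='c' != 'a' -> 0
Sum: 0 + 0 + 0 + 0 + 1 + 0 + 0 + 0 + 0 + 0 + 1 + 0 + 0 + 0 = 2

2


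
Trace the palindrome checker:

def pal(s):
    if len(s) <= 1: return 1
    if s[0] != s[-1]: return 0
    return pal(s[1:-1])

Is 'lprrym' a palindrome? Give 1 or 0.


pal('lprrym'): s[0]='l' != s[-1]='m' -> return 0
Result: 0 (not a palindrome)

0


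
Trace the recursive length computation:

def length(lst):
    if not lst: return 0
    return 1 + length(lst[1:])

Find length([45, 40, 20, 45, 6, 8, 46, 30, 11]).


length([45, 40, 20, 45, 6, 8, 46, 30, 11]) = 1 + length([40, 20, 45, 6, 8, 46, 30, 11])
length([40, 20, 45, 6, 8, 46, 30, 11]) = 1 + length([20, 45, 6, 8, 46, 30, 11])
length([20, 45, 6, 8, 46, 30, 11]) = 1 + length([45, 6, 8, 46, 30, 11])
length([45, 6, 8, 46, 30, 11]) = 1 + length([6, 8, 46, 30, 11])
length([6, 8, 46, 30, 11]) = 1 + length([8, 46, 30, 11])
length([8, 46, 30, 11]) = 1 + length([46, 30, 11])
length([46, 30, 11]) = 1 + length([30, 11])
length([30, 11]) = 1 + length([11])
length([11]) = 1 + length([])
length([]) = 0  (base case)
Unwinding: 1 + 1 + 1 + 1 + 1 + 1 + 1 + 1 + 1 + 0 = 9

9


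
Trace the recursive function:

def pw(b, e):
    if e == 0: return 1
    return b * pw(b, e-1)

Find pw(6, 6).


pw(6, 6)
= 6 * pw(6, 5)
= 6 * 6 * pw(6, 4)
= 6 * 6 * 6 * pw(6, 3)
= 6 * 6 * 6 * 6 * pw(6, 2)
= 6 * 6 * 6 * 6 * 6 * pw(6, 1)
= 6 * 6 * 6 * 6 * 6 * 6 * pw(6, 0)
= 6 * 6 * 6 * 6 * 6 * 6 * 1
= 46656

46656


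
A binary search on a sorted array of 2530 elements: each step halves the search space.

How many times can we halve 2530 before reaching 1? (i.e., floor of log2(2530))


2530 / 2 = 1265
1265 / 2 = 632
632 / 2 = 316
316 / 2 = 158
158 / 2 = 79
79 / 2 = 39
39 / 2 = 19
19 / 2 = 9
9 / 2 = 4
4 / 2 = 2
2 / 2 = 1
Reached 1 after 11 halvings

11


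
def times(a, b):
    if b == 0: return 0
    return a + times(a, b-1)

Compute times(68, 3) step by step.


times(68, 3) = 68 + times(68, 2)
times(68, 2) = 68 + times(68, 1)
times(68, 1) = 68 + times(68, 0)
times(68, 0) = 0  (base case)
Total: 68 + 68 + 68 + 0 = 204

204


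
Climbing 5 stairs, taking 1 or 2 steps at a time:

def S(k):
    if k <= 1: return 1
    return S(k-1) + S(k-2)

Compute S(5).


Building up from base cases:
S(0) = 1
S(1) = 1
S(2) = S(1) + S(0) = 1 + 1 = 2
S(3) = S(2) + S(1) = 2 + 1 = 3
S(4) = S(3) + S(2) = 3 + 2 = 5
S(5) = S(4) + S(3) = 5 + 3 = 8

8


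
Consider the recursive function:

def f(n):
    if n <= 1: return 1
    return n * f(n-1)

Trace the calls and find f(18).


f(18)
= 18 * f(17)
= 18 * 17 * f(16)
= 18 * 17 * 16 * f(15)
= 18 * 17 * 16 * 15 * f(14)
= 18 * 17 * 16 * 15 * 14 * f(13)
= 18 * 17 * 16 * 15 * 14 * 13 * f(12)
= 18 * 17 * 16 * 15 * 14 * 13 * 12 * f(11)
= 18 * 17 * 16 * 15 * 14 * 13 * 12 * 11 * f(10)
= 18 * 17 * 16 * 15 * 14 * 13 * 12 * 11 * 10 * f(9)
= 18 * 17 * 16 * 15 * 14 * 13 * 12 * 11 * 10 * 9 * f(8)
= 18 * 17 * 16 * 15 * 14 * 13 * 12 * 11 * 10 * 9 * 8 * f(7)
= 18 * 17 * 16 * 15 * 14 * 13 * 12 * 11 * 10 * 9 * 8 * 7 * f(6)
= 18 * 17 * 16 * 15 * 14 * 13 * 12 * 11 * 10 * 9 * 8 * 7 * 6 * f(5)
= 18 * 17 * 16 * 15 * 14 * 13 * 12 * 11 * 10 * 9 * 8 * 7 * 6 * 5 * f(4)
= 18 * 17 * 16 * 15 * 14 * 13 * 12 * 11 * 10 * 9 * 8 * 7 * 6 * 5 * 4 * f(3)
= 18 * 17 * 16 * 15 * 14 * 13 * 12 * 11 * 10 * 9 * 8 * 7 * 6 * 5 * 4 * 3 * f(2)
= 18 * 17 * 16 * 15 * 14 * 13 * 12 * 11 * 10 * 9 * 8 * 7 * 6 * 5 * 4 * 3 * 2 * f(1)
= 18 * 17 * 16 * 15 * 14 * 13 * 12 * 11 * 10 * 9 * 8 * 7 * 6 * 5 * 4 * 3 * 2 * 1
= 6402373705728000

6402373705728000


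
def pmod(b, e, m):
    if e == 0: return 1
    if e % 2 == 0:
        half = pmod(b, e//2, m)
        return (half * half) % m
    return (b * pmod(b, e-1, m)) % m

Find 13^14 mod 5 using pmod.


pmod(13, 14, 5): e is even, compute pmod(13, 7, 5)
  pmod(13, 7, 5): e is odd, compute pmod(13, 6, 5)
    pmod(13, 6, 5): e is even, compute pmod(13, 3, 5)
      pmod(13, 3, 5): e is odd, compute pmod(13, 2, 5)
        pmod(13, 2, 5): e is even, compute pmod(13, 1, 5)
          pmod(13, 1, 5): e is odd, compute pmod(13, 0, 5)
          pmod(13, 0, 5) = 1
          (13 * 1) % 5 = 3
        half=3, (3*3) % 5 = 4
      (13 * 4) % 5 = 2
    half=2, (2*2) % 5 = 4
  (13 * 4) % 5 = 2
half=2, (2*2) % 5 = 4

4


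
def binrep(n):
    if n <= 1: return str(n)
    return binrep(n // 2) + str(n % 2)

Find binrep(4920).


binrep(4920) = binrep(2460) + '0'
binrep(2460) = binrep(1230) + '0'
binrep(1230) = binrep(615) + '0'
binrep(615) = binrep(307) + '1'
binrep(307) = binrep(153) + '1'
binrep(153) = binrep(76) + '1'
binrep(76) = binrep(38) + '0'
binrep(38) = binrep(19) + '0'
binrep(19) = binrep(9) + '1'
binrep(9) = binrep(4) + '1'
binrep(4) = binrep(2) + '0'
binrep(2) = binrep(1) + '0'
binrep(1) = '1'  (base case)
Concatenating: '1' + '0' + '0' + '1' + '1' + '0' + '0' + '1' + '1' + '1' + '0' + '0' + '0' = '1001100111000'

1001100111000


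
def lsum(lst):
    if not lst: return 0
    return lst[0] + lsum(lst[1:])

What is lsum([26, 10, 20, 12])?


lsum([26, 10, 20, 12]) = 26 + lsum([10, 20, 12])
lsum([10, 20, 12]) = 10 + lsum([20, 12])
lsum([20, 12]) = 20 + lsum([12])
lsum([12]) = 12 + lsum([])
lsum([]) = 0  (base case)
Total: 26 + 10 + 20 + 12 + 0 = 68

68


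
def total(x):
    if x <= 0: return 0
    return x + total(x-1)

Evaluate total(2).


total(2)
= 2 + 1 + total(0)
= 2 + 1 + 0
= 3

3


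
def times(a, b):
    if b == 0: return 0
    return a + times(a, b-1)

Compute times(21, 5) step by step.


times(21, 5) = 21 + times(21, 4)
times(21, 4) = 21 + times(21, 3)
times(21, 3) = 21 + times(21, 2)
times(21, 2) = 21 + times(21, 1)
times(21, 1) = 21 + times(21, 0)
times(21, 0) = 0  (base case)
Total: 21 + 21 + 21 + 21 + 21 + 0 = 105

105


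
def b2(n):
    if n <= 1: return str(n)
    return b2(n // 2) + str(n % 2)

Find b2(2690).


b2(2690) = b2(1345) + '0'
b2(1345) = b2(672) + '1'
b2(672) = b2(336) + '0'
b2(336) = b2(168) + '0'
b2(168) = b2(84) + '0'
b2(84) = b2(42) + '0'
b2(42) = b2(21) + '0'
b2(21) = b2(10) + '1'
b2(10) = b2(5) + '0'
b2(5) = b2(2) + '1'
b2(2) = b2(1) + '0'
b2(1) = '1'  (base case)
Concatenating: '1' + '0' + '1' + '0' + '1' + '0' + '0' + '0' + '0' + '0' + '1' + '0' = '101010000010'

101010000010


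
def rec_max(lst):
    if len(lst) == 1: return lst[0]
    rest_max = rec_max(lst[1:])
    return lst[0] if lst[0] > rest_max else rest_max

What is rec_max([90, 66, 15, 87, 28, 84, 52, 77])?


rec_max([90, 66, 15, 87, 28, 84, 52, 77]): compare 90 with rec_max([66, 15, 87, 28, 84, 52, 77])
rec_max([66, 15, 87, 28, 84, 52, 77]): compare 66 with rec_max([15, 87, 28, 84, 52, 77])
rec_max([15, 87, 28, 84, 52, 77]): compare 15 with rec_max([87, 28, 84, 52, 77])
rec_max([87, 28, 84, 52, 77]): compare 87 with rec_max([28, 84, 52, 77])
rec_max([28, 84, 52, 77]): compare 28 with rec_max([84, 52, 77])
rec_max([84, 52, 77]): compare 84 with rec_max([52, 77])
rec_max([52, 77]): compare 52 with rec_max([77])
rec_max([77]) = 77  (base case)
Compare 52 with 77 -> 77
Compare 84 with 77 -> 84
Compare 28 with 84 -> 84
Compare 87 with 84 -> 87
Compare 15 with 87 -> 87
Compare 66 with 87 -> 87
Compare 90 with 87 -> 90

90


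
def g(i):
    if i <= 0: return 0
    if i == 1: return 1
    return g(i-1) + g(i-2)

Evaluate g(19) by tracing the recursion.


Computing g(19) bottom-up:
g(0) = 0
g(1) = 1
g(2) = g(1) + g(0) = 1 + 0 = 1
g(3) = g(2) + g(1) = 1 + 1 = 2
g(4) = g(3) + g(2) = 2 + 1 = 3
g(5) = g(4) + g(3) = 3 + 2 = 5
g(6) = g(5) + g(4) = 5 + 3 = 8
g(7) = g(6) + g(5) = 8 + 5 = 13
g(8) = g(7) + g(6) = 13 + 8 = 21
g(9) = g(8) + g(7) = 21 + 13 = 34
g(10) = g(9) + g(8) = 34 + 21 = 55
g(11) = g(10) + g(9) = 55 + 34 = 89
g(12) = g(11) + g(10) = 89 + 55 = 144
g(13) = g(12) + g(11) = 144 + 89 = 233
g(14) = g(13) + g(12) = 233 + 144 = 377
g(15) = g(14) + g(13) = 377 + 233 = 610
g(16) = g(15) + g(14) = 610 + 377 = 987
g(17) = g(16) + g(15) = 987 + 610 = 1597
g(18) = g(17) + g(16) = 1597 + 987 = 2584
g(19) = g(18) + g(17) = 2584 + 1597 = 4181

4181


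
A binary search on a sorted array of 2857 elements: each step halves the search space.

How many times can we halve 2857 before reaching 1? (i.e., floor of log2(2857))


2857 / 2 = 1428
1428 / 2 = 714
714 / 2 = 357
357 / 2 = 178
178 / 2 = 89
89 / 2 = 44
44 / 2 = 22
22 / 2 = 11
11 / 2 = 5
5 / 2 = 2
2 / 2 = 1
Reached 1 after 11 halvings

11


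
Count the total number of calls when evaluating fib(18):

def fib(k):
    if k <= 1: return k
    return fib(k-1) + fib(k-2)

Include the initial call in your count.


Let C(n) = total calls for fib(n)
C(0) = 1, C(1) = 1
C(2) = 1 + C(1) + C(0) = 1 + 1 + 1 = 3
C(3) = 1 + C(2) + C(1) = 1 + 3 + 1 = 5
C(4) = 1 + C(3) + C(2) = 1 + 5 + 3 = 9
C(5) = 1 + C(4) + C(3) = 1 + 9 + 5 = 15
C(6) = 1 + C(5) + C(4) = 1 + 15 + 9 = 25
C(7) = 1 + C(6) + C(5) = 1 + 25 + 15 = 41
C(8) = 1 + C(7) + C(6) = 1 + 41 + 25 = 67
C(9) = 1 + C(8) + C(7) = 1 + 67 + 41 = 109
C(10) = 1 + C(9) + C(8) = 1 + 109 + 67 = 177
C(11) = 1 + C(10) + C(9) = 1 + 177 + 109 = 287
C(12) = 1 + C(11) + C(10) = 1 + 287 + 177 = 465
C(13) = 1 + C(12) + C(11) = 1 + 465 + 287 = 753
C(14) = 1 + C(13) + C(12) = 1 + 753 + 465 = 1219
C(15) = 1 + C(14) + C(13) = 1 + 1219 + 753 = 1973
C(16) = 1 + C(15) + C(14) = 1 + 1973 + 1219 = 3193
C(17) = 1 + C(16) + C(15) = 1 + 3193 + 1973 = 5167
C(18) = 1 + C(17) + C(16) = 1 + 5167 + 3193 = 8361

8361


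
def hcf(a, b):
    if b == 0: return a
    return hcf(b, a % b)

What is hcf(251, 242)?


hcf(251, 242) = hcf(242, 9)
hcf(242, 9) = hcf(9, 8)
hcf(9, 8) = hcf(8, 1)
hcf(8, 1) = hcf(1, 0)
hcf(1, 0) = 1  (base case)

1


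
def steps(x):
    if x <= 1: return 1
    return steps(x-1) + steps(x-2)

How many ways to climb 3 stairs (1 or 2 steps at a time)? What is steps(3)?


Building up from base cases:
steps(0) = 1
steps(1) = 1
steps(2) = steps(1) + steps(0) = 1 + 1 = 2
steps(3) = steps(2) + steps(1) = 2 + 1 = 3

3


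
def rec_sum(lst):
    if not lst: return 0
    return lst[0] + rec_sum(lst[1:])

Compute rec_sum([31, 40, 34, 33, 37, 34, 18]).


rec_sum([31, 40, 34, 33, 37, 34, 18]) = 31 + rec_sum([40, 34, 33, 37, 34, 18])
rec_sum([40, 34, 33, 37, 34, 18]) = 40 + rec_sum([34, 33, 37, 34, 18])
rec_sum([34, 33, 37, 34, 18]) = 34 + rec_sum([33, 37, 34, 18])
rec_sum([33, 37, 34, 18]) = 33 + rec_sum([37, 34, 18])
rec_sum([37, 34, 18]) = 37 + rec_sum([34, 18])
rec_sum([34, 18]) = 34 + rec_sum([18])
rec_sum([18]) = 18 + rec_sum([])
rec_sum([]) = 0  (base case)
Total: 31 + 40 + 34 + 33 + 37 + 34 + 18 + 0 = 227

227


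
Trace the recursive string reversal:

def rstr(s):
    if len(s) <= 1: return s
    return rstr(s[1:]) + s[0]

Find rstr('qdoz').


rstr('qdoz') = rstr('doz') + 'q'
rstr('doz') = rstr('oz') + 'd'
rstr('oz') = rstr('z') + 'o'
rstr('z') = 'z'  (base case)
Concatenating: 'z' + 'o' + 'd' + 'q' = 'zodq'

zodq


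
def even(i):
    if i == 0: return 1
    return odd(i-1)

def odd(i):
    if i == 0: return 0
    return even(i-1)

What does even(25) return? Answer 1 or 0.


even(25) = odd(24)
odd(24) = even(23)
even(23) = odd(22)
odd(22) = even(21)
even(21) = odd(20)
odd(20) = even(19)
even(19) = odd(18)
odd(18) = even(17)
even(17) = odd(16)
odd(16) = even(15)
even(15) = odd(14)
odd(14) = even(13)
even(13) = odd(12)
odd(12) = even(11)
even(11) = odd(10)
odd(10) = even(9)
even(9) = odd(8)
odd(8) = even(7)
even(7) = odd(6)
odd(6) = even(5)
even(5) = odd(4)
odd(4) = even(3)
even(3) = odd(2)
odd(2) = even(1)
even(1) = odd(0)
odd(0) = 0  (base case)
Result: 0

0


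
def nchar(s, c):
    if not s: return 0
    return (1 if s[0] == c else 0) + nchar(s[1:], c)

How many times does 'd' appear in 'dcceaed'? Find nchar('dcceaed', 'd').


s[0]='d' == 'd' -> 1
s[0]='c' != 'd' -> 0
s[0]='c' != 'd' -> 0
s[0]='e' != 'd' -> 0
s[0]='a' != 'd' -> 0
s[0]='e' != 'd' -> 0
s[0]='d' == 'd' -> 1
Sum: 1 + 0 + 0 + 0 + 0 + 0 + 1 = 2

2


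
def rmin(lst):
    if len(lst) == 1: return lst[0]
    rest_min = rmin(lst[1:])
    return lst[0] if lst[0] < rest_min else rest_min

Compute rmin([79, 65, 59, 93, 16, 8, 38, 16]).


rmin([79, 65, 59, 93, 16, 8, 38, 16]): compare 79 with rmin([65, 59, 93, 16, 8, 38, 16])
rmin([65, 59, 93, 16, 8, 38, 16]): compare 65 with rmin([59, 93, 16, 8, 38, 16])
rmin([59, 93, 16, 8, 38, 16]): compare 59 with rmin([93, 16, 8, 38, 16])
rmin([93, 16, 8, 38, 16]): compare 93 with rmin([16, 8, 38, 16])
rmin([16, 8, 38, 16]): compare 16 with rmin([8, 38, 16])
rmin([8, 38, 16]): compare 8 with rmin([38, 16])
rmin([38, 16]): compare 38 with rmin([16])
rmin([16]) = 16  (base case)
Compare 38 with 16 -> 16
Compare 8 with 16 -> 8
Compare 16 with 8 -> 8
Compare 93 with 8 -> 8
Compare 59 with 8 -> 8
Compare 65 with 8 -> 8
Compare 79 with 8 -> 8

8


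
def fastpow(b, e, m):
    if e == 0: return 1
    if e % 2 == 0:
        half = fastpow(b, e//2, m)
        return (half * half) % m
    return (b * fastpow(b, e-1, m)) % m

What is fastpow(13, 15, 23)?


fastpow(13, 15, 23): e is odd, compute fastpow(13, 14, 23)
  fastpow(13, 14, 23): e is even, compute fastpow(13, 7, 23)
    fastpow(13, 7, 23): e is odd, compute fastpow(13, 6, 23)
      fastpow(13, 6, 23): e is even, compute fastpow(13, 3, 23)
        fastpow(13, 3, 23): e is odd, compute fastpow(13, 2, 23)
          fastpow(13, 2, 23): e is even, compute fastpow(13, 1, 23)
          fastpow(13, 1, 23): e is odd, compute fastpow(13, 0, 23)
          fastpow(13, 0, 23) = 1
          (13 * 1) % 23 = 13
          half=13, (13*13) % 23 = 8
        (13 * 8) % 23 = 12
      half=12, (12*12) % 23 = 6
    (13 * 6) % 23 = 9
  half=9, (9*9) % 23 = 12
(13 * 12) % 23 = 18

18


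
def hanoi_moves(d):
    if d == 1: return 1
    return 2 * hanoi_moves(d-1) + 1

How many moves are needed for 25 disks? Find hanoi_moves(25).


hanoi_moves(25) = 2 * hanoi_moves(24) + 1
hanoi_moves(24) = 2 * hanoi_moves(23) + 1
hanoi_moves(23) = 2 * hanoi_moves(22) + 1
hanoi_moves(22) = 2 * hanoi_moves(21) + 1
hanoi_moves(21) = 2 * hanoi_moves(20) + 1
hanoi_moves(20) = 2 * hanoi_moves(19) + 1
hanoi_moves(19) = 2 * hanoi_moves(18) + 1
hanoi_moves(18) = 2 * hanoi_moves(17) + 1
hanoi_moves(17) = 2 * hanoi_moves(16) + 1
hanoi_moves(16) = 2 * hanoi_moves(15) + 1
hanoi_moves(15) = 2 * hanoi_moves(14) + 1
hanoi_moves(14) = 2 * hanoi_moves(13) + 1
hanoi_moves(13) = 2 * hanoi_moves(12) + 1
hanoi_moves(12) = 2 * hanoi_moves(11) + 1
hanoi_moves(11) = 2 * hanoi_moves(10) + 1
hanoi_moves(10) = 2 * hanoi_moves(9) + 1
hanoi_moves(9) = 2 * hanoi_moves(8) + 1
hanoi_moves(8) = 2 * hanoi_moves(7) + 1
hanoi_moves(7) = 2 * hanoi_moves(6) + 1
hanoi_moves(6) = 2 * hanoi_moves(5) + 1
hanoi_moves(5) = 2 * hanoi_moves(4) + 1
hanoi_moves(4) = 2 * hanoi_moves(3) + 1
hanoi_moves(3) = 2 * hanoi_moves(2) + 1
hanoi_moves(2) = 2 * hanoi_moves(1) + 1
hanoi_moves(1) = 1  (base case)
hanoi_moves(2) = 2 * 1 + 1 = 3
hanoi_moves(3) = 2 * 3 + 1 = 7
hanoi_moves(4) = 2 * 7 + 1 = 15
hanoi_moves(5) = 2 * 15 + 1 = 31
hanoi_moves(6) = 2 * 31 + 1 = 63
hanoi_moves(7) = 2 * 63 + 1 = 127
hanoi_moves(8) = 2 * 127 + 1 = 255
hanoi_moves(9) = 2 * 255 + 1 = 511
hanoi_moves(10) = 2 * 511 + 1 = 1023
hanoi_moves(11) = 2 * 1023 + 1 = 2047
hanoi_moves(12) = 2 * 2047 + 1 = 4095
hanoi_moves(13) = 2 * 4095 + 1 = 8191
hanoi_moves(14) = 2 * 8191 + 1 = 16383
hanoi_moves(15) = 2 * 16383 + 1 = 32767
hanoi_moves(16) = 2 * 32767 + 1 = 65535
hanoi_moves(17) = 2 * 65535 + 1 = 131071
hanoi_moves(18) = 2 * 131071 + 1 = 262143
hanoi_moves(19) = 2 * 262143 + 1 = 524287
hanoi_moves(20) = 2 * 524287 + 1 = 1048575
hanoi_moves(21) = 2 * 1048575 + 1 = 2097151
hanoi_moves(22) = 2 * 2097151 + 1 = 4194303
hanoi_moves(23) = 2 * 4194303 + 1 = 8388607
hanoi_moves(24) = 2 * 8388607 + 1 = 16777215
hanoi_moves(25) = 2 * 16777215 + 1 = 33554431

33554431


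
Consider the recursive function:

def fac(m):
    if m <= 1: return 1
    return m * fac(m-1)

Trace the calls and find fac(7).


fac(7)
= 7 * fac(6)
= 7 * 6 * fac(5)
= 7 * 6 * 5 * fac(4)
= 7 * 6 * 5 * 4 * fac(3)
= 7 * 6 * 5 * 4 * 3 * fac(2)
= 7 * 6 * 5 * 4 * 3 * 2 * fac(1)
= 7 * 6 * 5 * 4 * 3 * 2 * 1
= 5040

5040


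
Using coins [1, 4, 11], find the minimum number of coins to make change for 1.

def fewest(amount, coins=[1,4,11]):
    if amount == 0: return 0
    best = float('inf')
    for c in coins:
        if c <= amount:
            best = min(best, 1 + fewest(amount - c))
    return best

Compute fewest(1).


Building up with DP:
fewest(0) = 0
fewest(1) = min(1+fewest(0)=1+0=1) = 1

1


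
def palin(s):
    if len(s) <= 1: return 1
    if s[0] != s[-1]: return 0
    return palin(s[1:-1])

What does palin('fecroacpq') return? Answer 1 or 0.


palin('fecroacpq'): s[0]='f' != s[-1]='q' -> return 0
Result: 0 (not a palindrome)

0


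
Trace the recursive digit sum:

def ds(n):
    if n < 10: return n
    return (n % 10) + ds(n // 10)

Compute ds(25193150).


ds(25193150) = 0 + ds(2519315)
ds(2519315) = 5 + ds(251931)
ds(251931) = 1 + ds(25193)
ds(25193) = 3 + ds(2519)
ds(2519) = 9 + ds(251)
ds(251) = 1 + ds(25)
ds(25) = 5 + ds(2)
ds(2) = 2  (base case)
Total: 0 + 5 + 1 + 3 + 9 + 1 + 5 + 2 = 26

26


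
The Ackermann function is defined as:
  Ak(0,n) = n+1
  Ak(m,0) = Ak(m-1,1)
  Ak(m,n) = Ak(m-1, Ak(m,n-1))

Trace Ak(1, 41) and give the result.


Ak(1, 41) = Ak(0, Ak(1, 40))
  Ak(1, 40) = Ak(0, Ak(1, 39))
    Ak(1, 39) = Ak(0, Ak(1, 38))
      Ak(1, 38) = Ak(0, Ak(1, 37))
        Ak(1, 37) = Ak(0, Ak(1, 36))
          Ak(1, 36) = Ak(0, Ak(1, 35))
          Ak(1, 35) = Ak(0, Ak(1, 34))
          Ak(1, 34) = Ak(0, Ak(1, 33))
          Ak(1, 33) = Ak(0, Ak(1, 32))
          Ak(1, 32) = Ak(0, Ak(1, 31))
          Ak(1, 31) = Ak(0, Ak(1, 30))
          Ak(1, 30) = Ak(0, Ak(1, 29))
          Ak(1, 29) = Ak(0, Ak(1, 28))
          Ak(1, 28) = Ak(0, Ak(1, 27))
          Ak(1, 27) = Ak(0, Ak(1, 26))
          Ak(1, 26) = Ak(0, Ak(1, 25))
          Ak(1, 25) = Ak(0, Ak(1, 24))
          Ak(1, 24) = Ak(0, Ak(1, 23))
          Ak(1, 23) = Ak(0, Ak(1, 22))
          Ak(1, 22) = Ak(0, Ak(1, 21))
          Ak(1, 21) = Ak(0, Ak(1, 20))
          Ak(1, 20) = Ak(0, Ak(1, 19))
          Ak(1, 19) = Ak(0, Ak(1, 18))
          Ak(1, 18) = Ak(0, Ak(1, 17))
          Ak(1, 17) = Ak(0, Ak(1, 16))
... (trace truncated)
Result: Ak(1, 41) = 43

43


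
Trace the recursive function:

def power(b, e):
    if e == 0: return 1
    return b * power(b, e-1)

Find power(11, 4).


power(11, 4)
= 11 * power(11, 3)
= 11 * 11 * power(11, 2)
= 11 * 11 * 11 * power(11, 1)
= 11 * 11 * 11 * 11 * power(11, 0)
= 11 * 11 * 11 * 11 * 1
= 14641

14641


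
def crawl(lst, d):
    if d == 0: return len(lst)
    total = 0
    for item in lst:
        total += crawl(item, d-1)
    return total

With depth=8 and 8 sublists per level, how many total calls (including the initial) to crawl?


At depth 0 (root): 1 call
At depth 1: each of 1 parents calls crawl on 8 children = 8 calls
At depth 2: each of 8 parents calls crawl on 8 children = 64 calls
At depth 3: each of 64 parents calls crawl on 8 children = 512 calls
At depth 4: each of 512 parents calls crawl on 8 children = 4096 calls
At depth 5: each of 4096 parents calls crawl on 8 children = 32768 calls
At depth 6: each of 32768 parents calls crawl on 8 children = 262144 calls
At depth 7: each of 262144 parents calls crawl on 8 children = 2097152 calls
At depth 8: each of 2097152 parents calls crawl on 8 children = 16777216 calls
Total: 1 + 8 + 64 + 512 + 4096 + 32768 + 262144 + 2097152 + 16777216 = 19173961

19173961


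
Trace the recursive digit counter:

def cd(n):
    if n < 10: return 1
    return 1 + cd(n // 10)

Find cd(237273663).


cd(237273663) = 1 + cd(23727366)
cd(23727366) = 1 + cd(2372736)
cd(2372736) = 1 + cd(237273)
cd(237273) = 1 + cd(23727)
cd(23727) = 1 + cd(2372)
cd(2372) = 1 + cd(237)
cd(237) = 1 + cd(23)
cd(23) = 1 + cd(2)
cd(2) = 1  (base case: 2 < 10)
Unwinding: 1 + 1 + 1 + 1 + 1 + 1 + 1 + 1 + 1 = 9

9


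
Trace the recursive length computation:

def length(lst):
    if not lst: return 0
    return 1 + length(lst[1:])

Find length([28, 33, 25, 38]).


length([28, 33, 25, 38]) = 1 + length([33, 25, 38])
length([33, 25, 38]) = 1 + length([25, 38])
length([25, 38]) = 1 + length([38])
length([38]) = 1 + length([])
length([]) = 0  (base case)
Unwinding: 1 + 1 + 1 + 1 + 0 = 4

4


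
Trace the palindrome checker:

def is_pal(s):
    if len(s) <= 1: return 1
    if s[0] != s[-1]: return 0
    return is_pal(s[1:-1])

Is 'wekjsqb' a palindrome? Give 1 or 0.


is_pal('wekjsqb'): s[0]='w' != s[-1]='b' -> return 0
Result: 0 (not a palindrome)

0


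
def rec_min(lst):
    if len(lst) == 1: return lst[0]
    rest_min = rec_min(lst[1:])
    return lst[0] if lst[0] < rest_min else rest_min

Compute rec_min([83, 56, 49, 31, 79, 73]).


rec_min([83, 56, 49, 31, 79, 73]): compare 83 with rec_min([56, 49, 31, 79, 73])
rec_min([56, 49, 31, 79, 73]): compare 56 with rec_min([49, 31, 79, 73])
rec_min([49, 31, 79, 73]): compare 49 with rec_min([31, 79, 73])
rec_min([31, 79, 73]): compare 31 with rec_min([79, 73])
rec_min([79, 73]): compare 79 with rec_min([73])
rec_min([73]) = 73  (base case)
Compare 79 with 73 -> 73
Compare 31 with 73 -> 31
Compare 49 with 31 -> 31
Compare 56 with 31 -> 31
Compare 83 with 31 -> 31

31


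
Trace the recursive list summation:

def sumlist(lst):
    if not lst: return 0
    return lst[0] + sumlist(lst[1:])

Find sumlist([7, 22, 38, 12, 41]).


sumlist([7, 22, 38, 12, 41]) = 7 + sumlist([22, 38, 12, 41])
sumlist([22, 38, 12, 41]) = 22 + sumlist([38, 12, 41])
sumlist([38, 12, 41]) = 38 + sumlist([12, 41])
sumlist([12, 41]) = 12 + sumlist([41])
sumlist([41]) = 41 + sumlist([])
sumlist([]) = 0  (base case)
Total: 7 + 22 + 38 + 12 + 41 + 0 = 120

120


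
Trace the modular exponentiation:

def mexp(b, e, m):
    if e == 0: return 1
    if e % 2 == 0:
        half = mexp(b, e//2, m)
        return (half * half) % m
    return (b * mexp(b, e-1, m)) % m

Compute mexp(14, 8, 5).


mexp(14, 8, 5): e is even, compute mexp(14, 4, 5)
  mexp(14, 4, 5): e is even, compute mexp(14, 2, 5)
    mexp(14, 2, 5): e is even, compute mexp(14, 1, 5)
      mexp(14, 1, 5): e is odd, compute mexp(14, 0, 5)
        mexp(14, 0, 5) = 1
      (14 * 1) % 5 = 4
    half=4, (4*4) % 5 = 1
  half=1, (1*1) % 5 = 1
half=1, (1*1) % 5 = 1

1


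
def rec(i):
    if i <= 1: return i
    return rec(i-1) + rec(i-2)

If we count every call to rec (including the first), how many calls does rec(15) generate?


Let C(n) = total calls for rec(n)
C(0) = 1, C(1) = 1
C(2) = 1 + C(1) + C(0) = 1 + 1 + 1 = 3
C(3) = 1 + C(2) + C(1) = 1 + 3 + 1 = 5
C(4) = 1 + C(3) + C(2) = 1 + 5 + 3 = 9
C(5) = 1 + C(4) + C(3) = 1 + 9 + 5 = 15
C(6) = 1 + C(5) + C(4) = 1 + 15 + 9 = 25
C(7) = 1 + C(6) + C(5) = 1 + 25 + 15 = 41
C(8) = 1 + C(7) + C(6) = 1 + 41 + 25 = 67
C(9) = 1 + C(8) + C(7) = 1 + 67 + 41 = 109
C(10) = 1 + C(9) + C(8) = 1 + 109 + 67 = 177
C(11) = 1 + C(10) + C(9) = 1 + 177 + 109 = 287
C(12) = 1 + C(11) + C(10) = 1 + 287 + 177 = 465
C(13) = 1 + C(12) + C(11) = 1 + 465 + 287 = 753
C(14) = 1 + C(13) + C(12) = 1 + 753 + 465 = 1219
C(15) = 1 + C(14) + C(13) = 1 + 1219 + 753 = 1973

1973


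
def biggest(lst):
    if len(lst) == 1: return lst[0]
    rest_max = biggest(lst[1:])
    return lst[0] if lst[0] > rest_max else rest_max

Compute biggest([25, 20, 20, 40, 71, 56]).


biggest([25, 20, 20, 40, 71, 56]): compare 25 with biggest([20, 20, 40, 71, 56])
biggest([20, 20, 40, 71, 56]): compare 20 with biggest([20, 40, 71, 56])
biggest([20, 40, 71, 56]): compare 20 with biggest([40, 71, 56])
biggest([40, 71, 56]): compare 40 with biggest([71, 56])
biggest([71, 56]): compare 71 with biggest([56])
biggest([56]) = 56  (base case)
Compare 71 with 56 -> 71
Compare 40 with 71 -> 71
Compare 20 with 71 -> 71
Compare 20 with 71 -> 71
Compare 25 with 71 -> 71

71


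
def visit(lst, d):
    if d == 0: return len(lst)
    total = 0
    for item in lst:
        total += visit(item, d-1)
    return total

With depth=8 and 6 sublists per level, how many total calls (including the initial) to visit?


At depth 0 (root): 1 call
At depth 1: each of 1 parents calls visit on 6 children = 6 calls
At depth 2: each of 6 parents calls visit on 6 children = 36 calls
At depth 3: each of 36 parents calls visit on 6 children = 216 calls
At depth 4: each of 216 parents calls visit on 6 children = 1296 calls
At depth 5: each of 1296 parents calls visit on 6 children = 7776 calls
At depth 6: each of 7776 parents calls visit on 6 children = 46656 calls
At depth 7: each of 46656 parents calls visit on 6 children = 279936 calls
At depth 8: each of 279936 parents calls visit on 6 children = 1679616 calls
Total: 1 + 6 + 36 + 216 + 1296 + 7776 + 46656 + 279936 + 1679616 = 2015539

2015539


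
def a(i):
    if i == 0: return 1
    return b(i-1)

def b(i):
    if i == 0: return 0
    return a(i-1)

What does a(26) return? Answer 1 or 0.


a(26) = b(25)
b(25) = a(24)
a(24) = b(23)
b(23) = a(22)
a(22) = b(21)
b(21) = a(20)
a(20) = b(19)
b(19) = a(18)
a(18) = b(17)
b(17) = a(16)
a(16) = b(15)
b(15) = a(14)
a(14) = b(13)
b(13) = a(12)
a(12) = b(11)
b(11) = a(10)
a(10) = b(9)
b(9) = a(8)
a(8) = b(7)
b(7) = a(6)
a(6) = b(5)
b(5) = a(4)
a(4) = b(3)
b(3) = a(2)
a(2) = b(1)
b(1) = a(0)
a(0) = 1  (base case)
Result: 1

1


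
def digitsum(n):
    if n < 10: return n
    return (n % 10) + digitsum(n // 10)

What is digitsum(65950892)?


digitsum(65950892) = 2 + digitsum(6595089)
digitsum(6595089) = 9 + digitsum(659508)
digitsum(659508) = 8 + digitsum(65950)
digitsum(65950) = 0 + digitsum(6595)
digitsum(6595) = 5 + digitsum(659)
digitsum(659) = 9 + digitsum(65)
digitsum(65) = 5 + digitsum(6)
digitsum(6) = 6  (base case)
Total: 2 + 9 + 8 + 0 + 5 + 9 + 5 + 6 = 44

44


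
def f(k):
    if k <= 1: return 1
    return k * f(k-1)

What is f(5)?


f(5)
= 5 * f(4)
= 5 * 4 * f(3)
= 5 * 4 * 3 * f(2)
= 5 * 4 * 3 * 2 * f(1)
= 5 * 4 * 3 * 2 * 1
= 120

120


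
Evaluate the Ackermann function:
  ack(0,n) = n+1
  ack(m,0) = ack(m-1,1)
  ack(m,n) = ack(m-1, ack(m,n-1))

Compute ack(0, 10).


ack(0, 10) = 11
Result: ack(0, 10) = 11

11


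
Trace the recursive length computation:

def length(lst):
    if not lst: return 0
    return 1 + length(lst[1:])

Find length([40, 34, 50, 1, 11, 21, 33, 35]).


length([40, 34, 50, 1, 11, 21, 33, 35]) = 1 + length([34, 50, 1, 11, 21, 33, 35])
length([34, 50, 1, 11, 21, 33, 35]) = 1 + length([50, 1, 11, 21, 33, 35])
length([50, 1, 11, 21, 33, 35]) = 1 + length([1, 11, 21, 33, 35])
length([1, 11, 21, 33, 35]) = 1 + length([11, 21, 33, 35])
length([11, 21, 33, 35]) = 1 + length([21, 33, 35])
length([21, 33, 35]) = 1 + length([33, 35])
length([33, 35]) = 1 + length([35])
length([35]) = 1 + length([])
length([]) = 0  (base case)
Unwinding: 1 + 1 + 1 + 1 + 1 + 1 + 1 + 1 + 0 = 8

8


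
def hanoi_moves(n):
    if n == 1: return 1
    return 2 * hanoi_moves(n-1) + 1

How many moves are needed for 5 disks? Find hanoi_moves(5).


hanoi_moves(5) = 2 * hanoi_moves(4) + 1
hanoi_moves(4) = 2 * hanoi_moves(3) + 1
hanoi_moves(3) = 2 * hanoi_moves(2) + 1
hanoi_moves(2) = 2 * hanoi_moves(1) + 1
hanoi_moves(1) = 1  (base case)
hanoi_moves(2) = 2 * 1 + 1 = 3
hanoi_moves(3) = 2 * 3 + 1 = 7
hanoi_moves(4) = 2 * 7 + 1 = 15
hanoi_moves(5) = 2 * 15 + 1 = 31

31


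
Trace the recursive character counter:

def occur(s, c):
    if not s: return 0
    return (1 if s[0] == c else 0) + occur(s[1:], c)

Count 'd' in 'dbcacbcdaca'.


s[0]='d' == 'd' -> 1
s[0]='b' != 'd' -> 0
s[0]='c' != 'd' -> 0
s[0]='a' != 'd' -> 0
s[0]='c' != 'd' -> 0
s[0]='b' != 'd' -> 0
s[0]='c' != 'd' -> 0
s[0]='d' == 'd' -> 1
s[0]='a' != 'd' -> 0
s[0]='c' != 'd' -> 0
s[0]='a' != 'd' -> 0
Sum: 1 + 0 + 0 + 0 + 0 + 0 + 0 + 1 + 0 + 0 + 0 = 2

2


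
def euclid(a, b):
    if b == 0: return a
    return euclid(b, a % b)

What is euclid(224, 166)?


euclid(224, 166) = euclid(166, 58)
euclid(166, 58) = euclid(58, 50)
euclid(58, 50) = euclid(50, 8)
euclid(50, 8) = euclid(8, 2)
euclid(8, 2) = euclid(2, 0)
euclid(2, 0) = 2  (base case)

2


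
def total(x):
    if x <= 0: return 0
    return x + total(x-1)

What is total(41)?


total(41)
= 41 + 40 + 39 + 38 + 37 + 36 + 35 + 34 + 33 + 32 + 31 + 30 + 29 + 28 + 27 + 26 + 25 + 24 + 23 + 22 + 21 + 20 + 19 + 18 + 17 + 16 + 15 + 14 + 13 + 12 + 11 + 10 + 9 + 8 + 7 + 6 + 5 + 4 + 3 + 2 + 1 + total(0)
= 41 + 40 + 39 + 38 + 37 + 36 + 35 + 34 + 33 + 32 + 31 + 30 + 29 + 28 + 27 + 26 + 25 + 24 + 23 + 22 + 21 + 20 + 19 + 18 + 17 + 16 + 15 + 14 + 13 + 12 + 11 + 10 + 9 + 8 + 7 + 6 + 5 + 4 + 3 + 2 + 1 + 0
= 861

861


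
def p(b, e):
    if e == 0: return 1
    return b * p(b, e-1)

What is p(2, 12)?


p(2, 12)
= 2 * p(2, 11)
= 2 * 2 * p(2, 10)
= 2 * 2 * 2 * p(2, 9)
= 2 * 2 * 2 * 2 * p(2, 8)
= 2 * 2 * 2 * 2 * 2 * p(2, 7)
= 2 * 2 * 2 * 2 * 2 * 2 * p(2, 6)
= 2 * 2 * 2 * 2 * 2 * 2 * 2 * p(2, 5)
= 2 * 2 * 2 * 2 * 2 * 2 * 2 * 2 * p(2, 4)
= 2 * 2 * 2 * 2 * 2 * 2 * 2 * 2 * 2 * p(2, 3)
= 2 * 2 * 2 * 2 * 2 * 2 * 2 * 2 * 2 * 2 * p(2, 2)
= 2 * 2 * 2 * 2 * 2 * 2 * 2 * 2 * 2 * 2 * 2 * p(2, 1)
= 2 * 2 * 2 * 2 * 2 * 2 * 2 * 2 * 2 * 2 * 2 * 2 * p(2, 0)
= 2 * 2 * 2 * 2 * 2 * 2 * 2 * 2 * 2 * 2 * 2 * 2 * 1
= 4096

4096


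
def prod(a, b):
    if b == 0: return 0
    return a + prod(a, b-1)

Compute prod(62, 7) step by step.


prod(62, 7) = 62 + prod(62, 6)
prod(62, 6) = 62 + prod(62, 5)
prod(62, 5) = 62 + prod(62, 4)
prod(62, 4) = 62 + prod(62, 3)
prod(62, 3) = 62 + prod(62, 2)
prod(62, 2) = 62 + prod(62, 1)
prod(62, 1) = 62 + prod(62, 0)
prod(62, 0) = 0  (base case)
Total: 62 + 62 + 62 + 62 + 62 + 62 + 62 + 0 = 434

434


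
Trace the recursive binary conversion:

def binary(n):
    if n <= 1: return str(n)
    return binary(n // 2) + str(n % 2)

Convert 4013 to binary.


binary(4013) = binary(2006) + '1'
binary(2006) = binary(1003) + '0'
binary(1003) = binary(501) + '1'
binary(501) = binary(250) + '1'
binary(250) = binary(125) + '0'
binary(125) = binary(62) + '1'
binary(62) = binary(31) + '0'
binary(31) = binary(15) + '1'
binary(15) = binary(7) + '1'
binary(7) = binary(3) + '1'
binary(3) = binary(1) + '1'
binary(1) = '1'  (base case)
Concatenating: '1' + '1' + '1' + '1' + '1' + '0' + '1' + '0' + '1' + '1' + '0' + '1' = '111110101101'

111110101101


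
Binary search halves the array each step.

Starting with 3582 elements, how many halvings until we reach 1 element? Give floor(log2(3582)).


3582 / 2 = 1791
1791 / 2 = 895
895 / 2 = 447
447 / 2 = 223
223 / 2 = 111
111 / 2 = 55
55 / 2 = 27
27 / 2 = 13
13 / 2 = 6
6 / 2 = 3
3 / 2 = 1
Reached 1 after 11 halvings

11


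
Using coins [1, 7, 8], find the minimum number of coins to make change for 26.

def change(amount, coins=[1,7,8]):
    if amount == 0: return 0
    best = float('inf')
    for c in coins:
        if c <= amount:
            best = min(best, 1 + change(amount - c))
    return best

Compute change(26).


Building up with DP:
change(0) = 0
change(1) = min(1+change(0)=1+0=1) = 1
change(2) = min(1+change(1)=1+1=2) = 2
change(3) = min(1+change(2)=1+2=3) = 3
change(4) = min(1+change(3)=1+3=4) = 4
change(5) = min(1+change(4)=1+4=5) = 5
change(6) = min(1+change(5)=1+5=6) = 6
change(7) = min(1+change(6)=1+6=7, 1+change(0)=1+0=1) = 1
change(8) = min(1+change(7)=1+1=2, 1+change(1)=1+1=2, 1+change(0)=1+0=1) = 1
change(9) = min(1+change(8)=1+1=2, 1+change(2)=1+2=3, 1+change(1)=1+1=2) = 2
change(10) = min(1+change(9)=1+2=3, 1+change(3)=1+3=4, 1+change(2)=1+2=3) = 3
change(11) = min(1+change(10)=1+3=4, 1+change(4)=1+4=5, 1+change(3)=1+3=4) = 4
change(12) = min(1+change(11)=1+4=5, 1+change(5)=1+5=6, 1+change(4)=1+4=5) = 5
change(13) = min(1+change(12)=1+5=6, 1+change(6)=1+6=7, 1+change(5)=1+5=6) = 6
change(14) = min(1+change(13)=1+6=7, 1+change(7)=1+1=2, 1+change(6)=1+6=7) = 2
change(15) = min(1+change(14)=1+2=3, 1+change(8)=1+1=2, 1+change(7)=1+1=2) = 2
change(16) = min(1+change(15)=1+2=3, 1+change(9)=1+2=3, 1+change(8)=1+1=2) = 2
change(17) = min(1+change(16)=1+2=3, 1+change(10)=1+3=4, 1+change(9)=1+2=3) = 3
change(18) = min(1+change(17)=1+3=4, 1+change(11)=1+4=5, 1+change(10)=1+3=4) = 4
change(19) = min(1+change(18)=1+4=5, 1+change(12)=1+5=6, 1+change(11)=1+4=5) = 5
change(20) = min(1+change(19)=1+5=6, 1+change(13)=1+6=7, 1+change(12)=1+5=6) = 6
change(21) = min(1+change(20)=1+6=7, 1+change(14)=1+2=3, 1+change(13)=1+6=7) = 3
change(22) = min(1+change(21)=1+3=4, 1+change(15)=1+2=3, 1+change(14)=1+2=3) = 3
change(23) = min(1+change(22)=1+3=4, 1+change(16)=1+2=3, 1+change(15)=1+2=3) = 3
change(24) = min(1+change(23)=1+3=4, 1+change(17)=1+3=4, 1+change(16)=1+2=3) = 3
change(25) = min(1+change(24)=1+3=4, 1+change(18)=1+4=5, 1+change(17)=1+3=4) = 4
change(26) = min(1+change(25)=1+4=5, 1+change(19)=1+5=6, 1+change(18)=1+4=5) = 5

5


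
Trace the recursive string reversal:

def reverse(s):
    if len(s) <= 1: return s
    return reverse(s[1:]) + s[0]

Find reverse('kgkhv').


reverse('kgkhv') = reverse('gkhv') + 'k'
reverse('gkhv') = reverse('khv') + 'g'
reverse('khv') = reverse('hv') + 'k'
reverse('hv') = reverse('v') + 'h'
reverse('v') = 'v'  (base case)
Concatenating: 'v' + 'h' + 'k' + 'g' + 'k' = 'vhkgk'

vhkgk


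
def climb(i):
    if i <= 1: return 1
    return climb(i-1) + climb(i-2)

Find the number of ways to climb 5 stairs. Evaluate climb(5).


Building up from base cases:
climb(0) = 1
climb(1) = 1
climb(2) = climb(1) + climb(0) = 1 + 1 = 2
climb(3) = climb(2) + climb(1) = 2 + 1 = 3
climb(4) = climb(3) + climb(2) = 3 + 2 = 5
climb(5) = climb(4) + climb(3) = 5 + 3 = 8

8


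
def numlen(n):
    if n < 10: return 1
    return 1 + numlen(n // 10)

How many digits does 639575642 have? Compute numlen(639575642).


numlen(639575642) = 1 + numlen(63957564)
numlen(63957564) = 1 + numlen(6395756)
numlen(6395756) = 1 + numlen(639575)
numlen(639575) = 1 + numlen(63957)
numlen(63957) = 1 + numlen(6395)
numlen(6395) = 1 + numlen(639)
numlen(639) = 1 + numlen(63)
numlen(63) = 1 + numlen(6)
numlen(6) = 1  (base case: 6 < 10)
Unwinding: 1 + 1 + 1 + 1 + 1 + 1 + 1 + 1 + 1 = 9

9


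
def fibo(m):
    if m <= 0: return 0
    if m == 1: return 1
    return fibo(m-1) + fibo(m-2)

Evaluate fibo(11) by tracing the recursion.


Computing fibo(11) bottom-up:
fibo(0) = 0
fibo(1) = 1
fibo(2) = fibo(1) + fibo(0) = 1 + 0 = 1
fibo(3) = fibo(2) + fibo(1) = 1 + 1 = 2
fibo(4) = fibo(3) + fibo(2) = 2 + 1 = 3
fibo(5) = fibo(4) + fibo(3) = 3 + 2 = 5
fibo(6) = fibo(5) + fibo(4) = 5 + 3 = 8
fibo(7) = fibo(6) + fibo(5) = 8 + 5 = 13
fibo(8) = fibo(7) + fibo(6) = 13 + 8 = 21
fibo(9) = fibo(8) + fibo(7) = 21 + 13 = 34
fibo(10) = fibo(9) + fibo(8) = 34 + 21 = 55
fibo(11) = fibo(10) + fibo(9) = 55 + 34 = 89

89


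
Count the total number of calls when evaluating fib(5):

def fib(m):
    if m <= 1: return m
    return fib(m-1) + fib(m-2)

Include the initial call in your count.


Let C(n) = total calls for fib(n)
C(0) = 1, C(1) = 1
C(2) = 1 + C(1) + C(0) = 1 + 1 + 1 = 3
C(3) = 1 + C(2) + C(1) = 1 + 3 + 1 = 5
C(4) = 1 + C(3) + C(2) = 1 + 5 + 3 = 9
C(5) = 1 + C(4) + C(3) = 1 + 9 + 5 = 15

15


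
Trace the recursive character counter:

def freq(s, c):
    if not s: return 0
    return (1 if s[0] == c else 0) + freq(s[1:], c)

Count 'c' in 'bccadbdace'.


s[0]='b' != 'c' -> 0
s[0]='c' == 'c' -> 1
s[0]='c' == 'c' -> 1
s[0]='a' != 'c' -> 0
s[0]='d' != 'c' -> 0
s[0]='b' != 'c' -> 0
s[0]='d' != 'c' -> 0
s[0]='a' != 'c' -> 0
s[0]='c' == 'c' -> 1
s[0]='e' != 'c' -> 0
Sum: 0 + 1 + 1 + 0 + 0 + 0 + 0 + 0 + 1 + 0 = 3

3


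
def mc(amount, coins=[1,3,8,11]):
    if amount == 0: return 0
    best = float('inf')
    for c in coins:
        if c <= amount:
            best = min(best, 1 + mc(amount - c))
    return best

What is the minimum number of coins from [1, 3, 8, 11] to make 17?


Building up with DP:
mc(0) = 0
mc(1) = min(1+mc(0)=1+0=1) = 1
mc(2) = min(1+mc(1)=1+1=2) = 2
mc(3) = min(1+mc(2)=1+2=3, 1+mc(0)=1+0=1) = 1
mc(4) = min(1+mc(3)=1+1=2, 1+mc(1)=1+1=2) = 2
mc(5) = min(1+mc(4)=1+2=3, 1+mc(2)=1+2=3) = 3
mc(6) = min(1+mc(5)=1+3=4, 1+mc(3)=1+1=2) = 2
mc(7) = min(1+mc(6)=1+2=3, 1+mc(4)=1+2=3) = 3
mc(8) = min(1+mc(7)=1+3=4, 1+mc(5)=1+3=4, 1+mc(0)=1+0=1) = 1
mc(9) = min(1+mc(8)=1+1=2, 1+mc(6)=1+2=3, 1+mc(1)=1+1=2) = 2
mc(10) = min(1+mc(9)=1+2=3, 1+mc(7)=1+3=4, 1+mc(2)=1+2=3) = 3
mc(11) = min(1+mc(10)=1+3=4, 1+mc(8)=1+1=2, 1+mc(3)=1+1=2, 1+mc(0)=1+0=1) = 1
mc(12) = min(1+mc(11)=1+1=2, 1+mc(9)=1+2=3, 1+mc(4)=1+2=3, 1+mc(1)=1+1=2) = 2
mc(13) = min(1+mc(12)=1+2=3, 1+mc(10)=1+3=4, 1+mc(5)=1+3=4, 1+mc(2)=1+2=3) = 3
mc(14) = min(1+mc(13)=1+3=4, 1+mc(11)=1+1=2, 1+mc(6)=1+2=3, 1+mc(3)=1+1=2) = 2
mc(15) = min(1+mc(14)=1+2=3, 1+mc(12)=1+2=3, 1+mc(7)=1+3=4, 1+mc(4)=1+2=3) = 3
mc(16) = min(1+mc(15)=1+3=4, 1+mc(13)=1+3=4, 1+mc(8)=1+1=2, 1+mc(5)=1+3=4) = 2
mc(17) = min(1+mc(16)=1+2=3, 1+mc(14)=1+2=3, 1+mc(9)=1+2=3, 1+mc(6)=1+2=3) = 3

3
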